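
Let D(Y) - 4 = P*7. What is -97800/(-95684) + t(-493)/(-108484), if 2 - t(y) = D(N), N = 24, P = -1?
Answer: 2652314195/2595045764 ≈ 1.0221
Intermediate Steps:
D(Y) = -3 (D(Y) = 4 - 1*7 = 4 - 7 = -3)
t(y) = 5 (t(y) = 2 - 1*(-3) = 2 + 3 = 5)
-97800/(-95684) + t(-493)/(-108484) = -97800/(-95684) + 5/(-108484) = -97800*(-1/95684) + 5*(-1/108484) = 24450/23921 - 5/108484 = 2652314195/2595045764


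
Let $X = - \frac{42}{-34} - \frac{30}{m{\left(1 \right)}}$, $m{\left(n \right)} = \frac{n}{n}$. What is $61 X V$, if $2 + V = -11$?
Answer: $\frac{387777}{17} \approx 22810.0$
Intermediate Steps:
$m{\left(n \right)} = 1$
$X = - \frac{489}{17}$ ($X = - \frac{42}{-34} - \frac{30}{1} = \left(-42\right) \left(- \frac{1}{34}\right) - 30 = \frac{21}{17} - 30 = - \frac{489}{17} \approx -28.765$)
$V = -13$ ($V = -2 - 11 = -13$)
$61 X V = 61 \left(- \frac{489}{17}\right) \left(-13\right) = \left(- \frac{29829}{17}\right) \left(-13\right) = \frac{387777}{17}$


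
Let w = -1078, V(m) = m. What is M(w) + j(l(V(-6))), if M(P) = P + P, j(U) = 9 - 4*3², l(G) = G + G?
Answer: -2183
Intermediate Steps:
l(G) = 2*G
j(U) = -27 (j(U) = 9 - 4*9 = 9 - 36 = -27)
M(P) = 2*P
M(w) + j(l(V(-6))) = 2*(-1078) - 27 = -2156 - 27 = -2183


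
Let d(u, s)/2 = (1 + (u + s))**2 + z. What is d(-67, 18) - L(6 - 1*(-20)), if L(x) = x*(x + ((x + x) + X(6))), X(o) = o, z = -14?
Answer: 2396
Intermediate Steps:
d(u, s) = -28 + 2*(1 + s + u)**2 (d(u, s) = 2*((1 + (u + s))**2 - 14) = 2*((1 + (s + u))**2 - 14) = 2*((1 + s + u)**2 - 14) = 2*(-14 + (1 + s + u)**2) = -28 + 2*(1 + s + u)**2)
L(x) = x*(6 + 3*x) (L(x) = x*(x + ((x + x) + 6)) = x*(x + (2*x + 6)) = x*(x + (6 + 2*x)) = x*(6 + 3*x))
d(-67, 18) - L(6 - 1*(-20)) = (-28 + 2*(1 + 18 - 67)**2) - 3*(6 - 1*(-20))*(2 + (6 - 1*(-20))) = (-28 + 2*(-48)**2) - 3*(6 + 20)*(2 + (6 + 20)) = (-28 + 2*2304) - 3*26*(2 + 26) = (-28 + 4608) - 3*26*28 = 4580 - 1*2184 = 4580 - 2184 = 2396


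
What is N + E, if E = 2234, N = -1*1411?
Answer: 823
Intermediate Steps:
N = -1411
N + E = -1411 + 2234 = 823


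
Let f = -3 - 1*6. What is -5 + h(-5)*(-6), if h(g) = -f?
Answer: -59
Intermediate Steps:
f = -9 (f = -3 - 6 = -9)
h(g) = 9 (h(g) = -1*(-9) = 9)
-5 + h(-5)*(-6) = -5 + 9*(-6) = -5 - 54 = -59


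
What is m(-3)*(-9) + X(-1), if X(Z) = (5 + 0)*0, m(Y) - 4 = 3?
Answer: -63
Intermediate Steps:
m(Y) = 7 (m(Y) = 4 + 3 = 7)
X(Z) = 0 (X(Z) = 5*0 = 0)
m(-3)*(-9) + X(-1) = 7*(-9) + 0 = -63 + 0 = -63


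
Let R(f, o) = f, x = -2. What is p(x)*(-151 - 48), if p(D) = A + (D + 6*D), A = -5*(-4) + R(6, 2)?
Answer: -2388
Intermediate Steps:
A = 26 (A = -5*(-4) + 6 = 20 + 6 = 26)
p(D) = 26 + 7*D (p(D) = 26 + (D + 6*D) = 26 + 7*D)
p(x)*(-151 - 48) = (26 + 7*(-2))*(-151 - 48) = (26 - 14)*(-199) = 12*(-199) = -2388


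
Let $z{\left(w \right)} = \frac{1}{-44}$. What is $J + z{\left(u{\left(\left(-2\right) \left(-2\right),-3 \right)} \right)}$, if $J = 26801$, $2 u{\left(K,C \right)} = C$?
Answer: $\frac{1179243}{44} \approx 26801.0$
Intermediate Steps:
$u{\left(K,C \right)} = \frac{C}{2}$
$z{\left(w \right)} = - \frac{1}{44}$
$J + z{\left(u{\left(\left(-2\right) \left(-2\right),-3 \right)} \right)} = 26801 - \frac{1}{44} = \frac{1179243}{44}$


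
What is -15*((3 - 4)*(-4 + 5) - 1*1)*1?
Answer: 30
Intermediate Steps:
-15*((3 - 4)*(-4 + 5) - 1*1)*1 = -15*(-1*1 - 1)*1 = -15*(-1 - 1)*1 = -15*(-2)*1 = 30*1 = 30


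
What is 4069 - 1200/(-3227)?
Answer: 13131863/3227 ≈ 4069.4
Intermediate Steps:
4069 - 1200/(-3227) = 4069 - 1200*(-1)/3227 = 4069 - 1*(-1200/3227) = 4069 + 1200/3227 = 13131863/3227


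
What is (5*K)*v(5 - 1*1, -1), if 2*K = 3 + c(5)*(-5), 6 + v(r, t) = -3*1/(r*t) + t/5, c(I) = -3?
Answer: -981/4 ≈ -245.25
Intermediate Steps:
v(r, t) = -6 + t/5 - 3/(r*t) (v(r, t) = -6 + (-3*1/(r*t) + t/5) = -6 + (-3/(r*t) + t*(⅕)) = -6 + (-3/(r*t) + t/5) = -6 + (t/5 - 3/(r*t)) = -6 + t/5 - 3/(r*t))
K = 9 (K = (3 - 3*(-5))/2 = (3 + 15)/2 = (½)*18 = 9)
(5*K)*v(5 - 1*1, -1) = (5*9)*(-6 + (⅕)*(-1) - 3/((5 - 1*1)*(-1))) = 45*(-6 - ⅕ - 3*(-1)/(5 - 1)) = 45*(-6 - ⅕ - 3*(-1)/4) = 45*(-6 - ⅕ - 3*¼*(-1)) = 45*(-6 - ⅕ + ¾) = 45*(-109/20) = -981/4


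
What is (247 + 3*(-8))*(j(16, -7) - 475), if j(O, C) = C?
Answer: -107486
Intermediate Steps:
(247 + 3*(-8))*(j(16, -7) - 475) = (247 + 3*(-8))*(-7 - 475) = (247 - 24)*(-482) = 223*(-482) = -107486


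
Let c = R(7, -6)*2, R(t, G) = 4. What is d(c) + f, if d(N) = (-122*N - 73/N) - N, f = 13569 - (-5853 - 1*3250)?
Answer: 173431/8 ≈ 21679.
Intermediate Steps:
c = 8 (c = 4*2 = 8)
f = 22672 (f = 13569 - (-5853 - 3250) = 13569 - 1*(-9103) = 13569 + 9103 = 22672)
d(N) = -123*N - 73/N
d(c) + f = (-123*8 - 73/8) + 22672 = (-984 - 73*⅛) + 22672 = (-984 - 73/8) + 22672 = -7945/8 + 22672 = 173431/8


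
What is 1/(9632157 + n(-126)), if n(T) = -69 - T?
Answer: 1/9632214 ≈ 1.0382e-7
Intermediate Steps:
1/(9632157 + n(-126)) = 1/(9632157 + (-69 - 1*(-126))) = 1/(9632157 + (-69 + 126)) = 1/(9632157 + 57) = 1/9632214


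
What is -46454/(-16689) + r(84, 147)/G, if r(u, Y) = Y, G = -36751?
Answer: 1704777671/613337439 ≈ 2.7795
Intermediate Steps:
-46454/(-16689) + r(84, 147)/G = -46454/(-16689) + 147/(-36751) = -46454*(-1/16689) + 147*(-1/36751) = 46454/16689 - 147/36751 = 1704777671/613337439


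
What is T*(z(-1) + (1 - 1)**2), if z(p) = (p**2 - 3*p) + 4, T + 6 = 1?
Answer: -40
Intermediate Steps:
T = -5 (T = -6 + 1 = -5)
z(p) = 4 + p**2 - 3*p
T*(z(-1) + (1 - 1)**2) = -5*((4 + (-1)**2 - 3*(-1)) + (1 - 1)**2) = -5*((4 + 1 + 3) + 0**2) = -5*(8 + 0) = -5*8 = -40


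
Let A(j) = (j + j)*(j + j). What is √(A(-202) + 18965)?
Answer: √182181 ≈ 426.83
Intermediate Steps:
A(j) = 4*j² (A(j) = (2*j)*(2*j) = 4*j²)
√(A(-202) + 18965) = √(4*(-202)² + 18965) = √(4*40804 + 18965) = √(163216 + 18965) = √182181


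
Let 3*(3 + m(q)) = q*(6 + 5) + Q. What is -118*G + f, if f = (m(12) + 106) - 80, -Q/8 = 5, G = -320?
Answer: 113441/3 ≈ 37814.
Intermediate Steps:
Q = -40 (Q = -8*5 = -40)
m(q) = -49/3 + 11*q/3 (m(q) = -3 + (q*(6 + 5) - 40)/3 = -3 + (q*11 - 40)/3 = -3 + (11*q - 40)/3 = -3 + (-40 + 11*q)/3 = -3 + (-40/3 + 11*q/3) = -49/3 + 11*q/3)
f = 161/3 (f = ((-49/3 + (11/3)*12) + 106) - 80 = ((-49/3 + 44) + 106) - 80 = (83/3 + 106) - 80 = 401/3 - 80 = 161/3 ≈ 53.667)
-118*G + f = -118*(-320) + 161/3 = 37760 + 161/3 = 113441/3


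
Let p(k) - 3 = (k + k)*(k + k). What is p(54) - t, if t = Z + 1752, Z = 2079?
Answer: 7836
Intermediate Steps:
p(k) = 3 + 4*k**2 (p(k) = 3 + (k + k)*(k + k) = 3 + (2*k)*(2*k) = 3 + 4*k**2)
t = 3831 (t = 2079 + 1752 = 3831)
p(54) - t = (3 + 4*54**2) - 1*3831 = (3 + 4*2916) - 3831 = (3 + 11664) - 3831 = 11667 - 3831 = 7836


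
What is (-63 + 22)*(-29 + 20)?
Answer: 369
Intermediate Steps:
(-63 + 22)*(-29 + 20) = -41*(-9) = 369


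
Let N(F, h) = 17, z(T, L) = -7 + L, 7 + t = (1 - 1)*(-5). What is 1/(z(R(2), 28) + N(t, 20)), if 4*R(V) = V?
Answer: 1/38 ≈ 0.026316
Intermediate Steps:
R(V) = V/4
t = -7 (t = -7 + (1 - 1)*(-5) = -7 + 0*(-5) = -7 + 0 = -7)
1/(z(R(2), 28) + N(t, 20)) = 1/((-7 + 28) + 17) = 1/(21 + 17) = 1/38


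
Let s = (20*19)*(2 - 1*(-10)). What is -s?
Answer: -4560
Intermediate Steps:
s = 4560 (s = 380*(2 + 10) = 380*12 = 4560)
-s = -1*4560 = -4560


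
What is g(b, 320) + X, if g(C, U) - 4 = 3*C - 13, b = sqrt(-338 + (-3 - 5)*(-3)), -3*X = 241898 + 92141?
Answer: -334066/3 + 3*I*sqrt(314) ≈ -1.1136e+5 + 53.16*I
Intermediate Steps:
X = -334039/3 (X = -(241898 + 92141)/3 = -1/3*334039 = -334039/3 ≈ -1.1135e+5)
b = I*sqrt(314) (b = sqrt(-338 - 8*(-3)) = sqrt(-338 + 24) = sqrt(-314) = I*sqrt(314) ≈ 17.72*I)
g(C, U) = -9 + 3*C (g(C, U) = 4 + (3*C - 13) = 4 + (-13 + 3*C) = -9 + 3*C)
g(b, 320) + X = (-9 + 3*(I*sqrt(314))) - 334039/3 = (-9 + 3*I*sqrt(314)) - 334039/3 = -334066/3 + 3*I*sqrt(314)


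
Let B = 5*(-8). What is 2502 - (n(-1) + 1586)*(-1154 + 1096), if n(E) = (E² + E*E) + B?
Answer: 92286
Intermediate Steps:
B = -40
n(E) = -40 + 2*E² (n(E) = (E² + E*E) - 40 = (E² + E²) - 40 = 2*E² - 40 = -40 + 2*E²)
2502 - (n(-1) + 1586)*(-1154 + 1096) = 2502 - ((-40 + 2*(-1)²) + 1586)*(-1154 + 1096) = 2502 - ((-40 + 2*1) + 1586)*(-58) = 2502 - ((-40 + 2) + 1586)*(-58) = 2502 - (-38 + 1586)*(-58) = 2502 - 1548*(-58) = 2502 - 1*(-89784) = 2502 + 89784 = 92286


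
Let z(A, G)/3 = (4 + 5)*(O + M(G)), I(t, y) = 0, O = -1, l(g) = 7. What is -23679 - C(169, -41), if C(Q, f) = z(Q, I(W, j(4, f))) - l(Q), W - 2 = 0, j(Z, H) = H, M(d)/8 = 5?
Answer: -24725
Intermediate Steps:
M(d) = 40 (M(d) = 8*5 = 40)
W = 2 (W = 2 + 0 = 2)
z(A, G) = 1053 (z(A, G) = 3*((4 + 5)*(-1 + 40)) = 3*(9*39) = 3*351 = 1053)
C(Q, f) = 1046 (C(Q, f) = 1053 - 1*7 = 1053 - 7 = 1046)
-23679 - C(169, -41) = -23679 - 1*1046 = -23679 - 1046 = -24725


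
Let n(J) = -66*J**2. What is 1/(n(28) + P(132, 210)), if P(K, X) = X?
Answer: -1/51534 ≈ -1.9405e-5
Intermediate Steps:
1/(n(28) + P(132, 210)) = 1/(-66*28**2 + 210) = 1/(-66*784 + 210) = 1/(-51744 + 210) = 1/(-51534) = -1/51534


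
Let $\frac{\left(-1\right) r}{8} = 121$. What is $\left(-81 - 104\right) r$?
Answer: $179080$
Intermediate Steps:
$r = -968$ ($r = \left(-8\right) 121 = -968$)
$\left(-81 - 104\right) r = \left(-81 - 104\right) \left(-968\right) = \left(-185\right) \left(-968\right) = 179080$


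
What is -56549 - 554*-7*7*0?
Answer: -56549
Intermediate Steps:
-56549 - 554*-7*7*0 = -56549 - 554*(-49*0) = -56549 - 554*0 = -56549 - 1*0 = -56549 + 0 = -56549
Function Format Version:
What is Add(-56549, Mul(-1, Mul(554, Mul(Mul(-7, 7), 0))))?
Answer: -56549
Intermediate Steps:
Add(-56549, Mul(-1, Mul(554, Mul(Mul(-7, 7), 0)))) = Add(-56549, Mul(-1, Mul(554, Mul(-49, 0)))) = Add(-56549, Mul(-1, Mul(554, 0))) = Add(-56549, Mul(-1, 0)) = Add(-56549, 0) = -56549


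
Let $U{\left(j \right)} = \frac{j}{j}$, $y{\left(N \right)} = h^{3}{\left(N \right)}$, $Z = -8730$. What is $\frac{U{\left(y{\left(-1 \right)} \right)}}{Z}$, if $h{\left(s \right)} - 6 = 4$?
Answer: $- \frac{1}{8730} \approx -0.00011455$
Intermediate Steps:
$h{\left(s \right)} = 10$ ($h{\left(s \right)} = 6 + 4 = 10$)
$y{\left(N \right)} = 1000$ ($y{\left(N \right)} = 10^{3} = 1000$)
$U{\left(j \right)} = 1$
$\frac{U{\left(y{\left(-1 \right)} \right)}}{Z} = 1 \frac{1}{-8730} = 1 \left(- \frac{1}{8730}\right) = - \frac{1}{8730}$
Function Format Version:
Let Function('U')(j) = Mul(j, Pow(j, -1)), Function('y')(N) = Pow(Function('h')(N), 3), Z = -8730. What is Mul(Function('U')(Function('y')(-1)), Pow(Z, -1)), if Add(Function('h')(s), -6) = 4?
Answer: Rational(-1, 8730) ≈ -0.00011455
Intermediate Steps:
Function('h')(s) = 10 (Function('h')(s) = Add(6, 4) = 10)
Function('y')(N) = 1000 (Function('y')(N) = Pow(10, 3) = 1000)
Function('U')(j) = 1
Mul(Function('U')(Function('y')(-1)), Pow(Z, -1)) = Mul(1, Pow(-8730, -1)) = Mul(1, Rational(-1, 8730)) = Rational(-1, 8730)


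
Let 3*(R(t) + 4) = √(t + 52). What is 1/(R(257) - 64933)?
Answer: -194811/12650441804 - √309/12650441804 ≈ -1.5401e-5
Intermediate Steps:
R(t) = -4 + √(52 + t)/3 (R(t) = -4 + √(t + 52)/3 = -4 + √(52 + t)/3)
1/(R(257) - 64933) = 1/((-4 + √(52 + 257)/3) - 64933) = 1/((-4 + √309/3) - 64933) = 1/(-64937 + √309/3)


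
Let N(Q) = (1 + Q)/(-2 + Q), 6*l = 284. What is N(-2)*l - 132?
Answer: -721/6 ≈ -120.17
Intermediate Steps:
l = 142/3 (l = (1/6)*284 = 142/3 ≈ 47.333)
N(Q) = (1 + Q)/(-2 + Q)
N(-2)*l - 132 = ((1 - 2)/(-2 - 2))*(142/3) - 132 = (-1/(-4))*(142/3) - 132 = -1/4*(-1)*(142/3) - 132 = (1/4)*(142/3) - 132 = 71/6 - 132 = -721/6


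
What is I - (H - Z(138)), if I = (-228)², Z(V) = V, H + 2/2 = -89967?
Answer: 142090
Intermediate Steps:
H = -89968 (H = -1 - 89967 = -89968)
I = 51984
I - (H - Z(138)) = 51984 - (-89968 - 1*138) = 51984 - (-89968 - 138) = 51984 - 1*(-90106) = 51984 + 90106 = 142090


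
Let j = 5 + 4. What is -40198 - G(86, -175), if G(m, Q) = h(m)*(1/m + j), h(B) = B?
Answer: -40973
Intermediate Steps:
j = 9
G(m, Q) = m*(9 + 1/m) (G(m, Q) = m*(1/m + 9) = m*(9 + 1/m))
-40198 - G(86, -175) = -40198 - (1 + 9*86) = -40198 - (1 + 774) = -40198 - 1*775 = -40198 - 775 = -40973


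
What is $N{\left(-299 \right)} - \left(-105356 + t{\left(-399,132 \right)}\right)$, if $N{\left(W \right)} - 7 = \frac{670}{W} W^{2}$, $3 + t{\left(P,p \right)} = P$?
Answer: $-94565$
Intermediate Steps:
$t{\left(P,p \right)} = -3 + P$
$N{\left(W \right)} = 7 + 670 W$ ($N{\left(W \right)} = 7 + \frac{670}{W} W^{2} = 7 + 670 W$)
$N{\left(-299 \right)} - \left(-105356 + t{\left(-399,132 \right)}\right) = \left(7 + 670 \left(-299\right)\right) + \left(105356 - \left(-3 - 399\right)\right) = \left(7 - 200330\right) + \left(105356 - -402\right) = -200323 + \left(105356 + 402\right) = -200323 + 105758 = -94565$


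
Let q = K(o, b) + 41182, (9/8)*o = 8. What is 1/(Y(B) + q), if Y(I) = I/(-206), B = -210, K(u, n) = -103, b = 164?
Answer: 103/4231242 ≈ 2.4343e-5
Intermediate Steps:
o = 64/9 (o = (8/9)*8 = 64/9 ≈ 7.1111)
q = 41079 (q = -103 + 41182 = 41079)
Y(I) = -I/206 (Y(I) = I*(-1/206) = -I/206)
1/(Y(B) + q) = 1/(-1/206*(-210) + 41079) = 1/(105/103 + 41079) = 1/(4231242/103) = 103/4231242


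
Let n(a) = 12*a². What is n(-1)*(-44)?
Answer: -528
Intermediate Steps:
n(-1)*(-44) = (12*(-1)²)*(-44) = (12*1)*(-44) = 12*(-44) = -528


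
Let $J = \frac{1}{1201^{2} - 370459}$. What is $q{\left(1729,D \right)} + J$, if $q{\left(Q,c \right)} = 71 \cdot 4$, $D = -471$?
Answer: $\frac{304431529}{1071942} \approx 284.0$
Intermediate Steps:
$J = \frac{1}{1071942}$ ($J = \frac{1}{1442401 - 370459} = \frac{1}{1071942} \approx 9.3289 \cdot 10^{-7}$)
$q{\left(Q,c \right)} = 284$
$q{\left(1729,D \right)} + J = 284 + \frac{1}{1071942} = \frac{304431529}{1071942}$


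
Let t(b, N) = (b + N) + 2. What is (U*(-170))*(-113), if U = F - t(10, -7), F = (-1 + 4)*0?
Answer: -96050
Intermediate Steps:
F = 0 (F = 3*0 = 0)
t(b, N) = 2 + N + b (t(b, N) = (N + b) + 2 = 2 + N + b)
U = -5 (U = 0 - (2 - 7 + 10) = 0 - 1*5 = 0 - 5 = -5)
(U*(-170))*(-113) = -5*(-170)*(-113) = 850*(-113) = -96050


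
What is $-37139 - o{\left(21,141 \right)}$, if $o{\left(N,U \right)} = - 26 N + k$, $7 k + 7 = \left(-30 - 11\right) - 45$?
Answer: $- \frac{256058}{7} \approx -36580.0$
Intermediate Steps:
$k = - \frac{93}{7}$ ($k = -1 + \frac{\left(-30 - 11\right) - 45}{7} = -1 + \frac{-41 - 45}{7} = -1 + \frac{1}{7} \left(-86\right) = -1 - \frac{86}{7} = - \frac{93}{7} \approx -13.286$)
$o{\left(N,U \right)} = - \frac{93}{7} - 26 N$ ($o{\left(N,U \right)} = - 26 N - \frac{93}{7} = - \frac{93}{7} - 26 N$)
$-37139 - o{\left(21,141 \right)} = -37139 - \left(- \frac{93}{7} - 546\right) = -37139 - - \frac{3915}{7} = -37139 + \frac{3915}{7} = - \frac{256058}{7}$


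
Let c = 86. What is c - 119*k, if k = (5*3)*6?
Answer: -10624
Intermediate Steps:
k = 90 (k = 15*6 = 90)
c - 119*k = 86 - 119*90 = 86 - 10710 = -10624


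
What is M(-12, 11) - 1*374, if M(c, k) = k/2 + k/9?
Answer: -6611/18 ≈ -367.28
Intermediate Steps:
M(c, k) = 11*k/18 (M(c, k) = k*(½) + k*(⅑) = k/2 + k/9 = 11*k/18)
M(-12, 11) - 1*374 = (11/18)*11 - 1*374 = 121/18 - 374 = -6611/18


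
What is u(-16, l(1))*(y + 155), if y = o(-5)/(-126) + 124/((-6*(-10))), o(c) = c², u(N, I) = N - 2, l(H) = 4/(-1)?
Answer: -98827/35 ≈ -2823.6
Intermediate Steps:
l(H) = -4 (l(H) = 4*(-1) = -4)
u(N, I) = -2 + N
y = 1177/630 (y = (-5)²/(-126) + 124/((-6*(-10))) = 25*(-1/126) + 124/60 = -25/126 + 124*(1/60) = -25/126 + 31/15 = 1177/630 ≈ 1.8683)
u(-16, l(1))*(y + 155) = (-2 - 16)*(1177/630 + 155) = -18*98827/630 = -98827/35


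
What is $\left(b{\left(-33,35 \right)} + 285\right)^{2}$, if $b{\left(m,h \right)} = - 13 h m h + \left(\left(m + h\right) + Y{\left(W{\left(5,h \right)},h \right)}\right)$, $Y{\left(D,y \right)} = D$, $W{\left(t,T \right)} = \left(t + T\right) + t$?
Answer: $276525584449$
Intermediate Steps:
$W{\left(t,T \right)} = T + 2 t$ ($W{\left(t,T \right)} = \left(T + t\right) + t = T + 2 t$)
$b{\left(m,h \right)} = 10 + m + 2 h - 13 m h^{2}$ ($b{\left(m,h \right)} = - 13 h m h + \left(\left(m + h\right) + \left(h + 2 \cdot 5\right)\right) = - 13 h m h + \left(\left(h + m\right) + \left(h + 10\right)\right) = - 13 m h^{2} + \left(\left(h + m\right) + \left(10 + h\right)\right) = - 13 m h^{2} + \left(10 + m + 2 h\right) = 10 + m + 2 h - 13 m h^{2}$)
$\left(b{\left(-33,35 \right)} + 285\right)^{2} = \left(\left(10 - 33 + 2 \cdot 35 - - 429 \cdot 35^{2}\right) + 285\right)^{2} = \left(\left(10 - 33 + 70 - \left(-429\right) 1225\right) + 285\right)^{2} = \left(\left(10 - 33 + 70 + 525525\right) + 285\right)^{2} = \left(525572 + 285\right)^{2} = 525857^{2} = 276525584449$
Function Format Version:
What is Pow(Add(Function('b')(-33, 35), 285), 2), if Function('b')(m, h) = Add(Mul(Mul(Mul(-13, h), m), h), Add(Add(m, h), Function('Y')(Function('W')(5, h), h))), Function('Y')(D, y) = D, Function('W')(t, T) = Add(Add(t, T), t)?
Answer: 276525584449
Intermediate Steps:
Function('W')(t, T) = Add(T, Mul(2, t)) (Function('W')(t, T) = Add(Add(T, t), t) = Add(T, Mul(2, t)))
Function('b')(m, h) = Add(10, m, Mul(2, h), Mul(-13, m, Pow(h, 2))) (Function('b')(m, h) = Add(Mul(Mul(Mul(-13, h), m), h), Add(Add(m, h), Add(h, Mul(2, 5)))) = Add(Mul(Mul(-13, h, m), h), Add(Add(h, m), Add(h, 10))) = Add(Mul(-13, m, Pow(h, 2)), Add(Add(h, m), Add(10, h))) = Add(Mul(-13, m, Pow(h, 2)), Add(10, m, Mul(2, h))) = Add(10, m, Mul(2, h), Mul(-13, m, Pow(h, 2))))
Pow(Add(Function('b')(-33, 35), 285), 2) = Pow(Add(Add(10, -33, Mul(2, 35), Mul(-13, -33, Pow(35, 2))), 285), 2) = Pow(Add(Add(10, -33, 70, Mul(-13, -33, 1225)), 285), 2) = Pow(Add(Add(10, -33, 70, 525525), 285), 2) = Pow(Add(525572, 285), 2) = Pow(525857, 2) = 276525584449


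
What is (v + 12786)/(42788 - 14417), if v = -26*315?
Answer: 1532/9457 ≈ 0.16200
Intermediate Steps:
v = -8190
(v + 12786)/(42788 - 14417) = (-8190 + 12786)/(42788 - 14417) = 4596/28371 = 4596*(1/28371) = 1532/9457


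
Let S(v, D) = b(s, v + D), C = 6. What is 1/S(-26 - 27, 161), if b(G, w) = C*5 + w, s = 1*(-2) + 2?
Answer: 1/138 ≈ 0.0072464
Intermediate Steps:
s = 0 (s = -2 + 2 = 0)
b(G, w) = 30 + w (b(G, w) = 6*5 + w = 30 + w)
S(v, D) = 30 + D + v (S(v, D) = 30 + (v + D) = 30 + (D + v) = 30 + D + v)
1/S(-26 - 27, 161) = 1/(30 + 161 + (-26 - 27)) = 1/(30 + 161 - 53) = 1/138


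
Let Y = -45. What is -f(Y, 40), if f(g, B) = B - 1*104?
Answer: 64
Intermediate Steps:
f(g, B) = -104 + B (f(g, B) = B - 104 = -104 + B)
-f(Y, 40) = -(-104 + 40) = -1*(-64) = 64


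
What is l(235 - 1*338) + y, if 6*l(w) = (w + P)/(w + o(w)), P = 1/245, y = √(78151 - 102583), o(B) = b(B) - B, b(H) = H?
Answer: 12617/75705 + 4*I*√1527 ≈ 0.16666 + 156.31*I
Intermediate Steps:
o(B) = 0 (o(B) = B - B = 0)
y = 4*I*√1527 (y = √(-24432) = 4*I*√1527 ≈ 156.31*I)
P = 1/245 ≈ 0.0040816
l(w) = (1/245 + w)/(6*w) (l(w) = ((w + 1/245)/(w + 0))/6 = ((1/245 + w)/w)/6 = (1/245 + w)/(6*w))
l(235 - 1*338) + y = (1 + 245*(235 - 1*338))/(1470*(235 - 1*338)) + 4*I*√1527 = (1 + 245*(235 - 338))/(1470*(235 - 338)) + 4*I*√1527 = (1/1470)*(1 + 245*(-103))/(-103) + 4*I*√1527 = (1/1470)*(-1/103)*(1 - 25235) + 4*I*√1527 = (1/1470)*(-1/103)*(-25234) + 4*I*√1527 = 12617/75705 + 4*I*√1527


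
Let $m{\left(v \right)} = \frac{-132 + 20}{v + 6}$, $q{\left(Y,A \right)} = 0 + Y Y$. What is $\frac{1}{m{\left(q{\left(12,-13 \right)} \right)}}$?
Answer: $- \frac{75}{56} \approx -1.3393$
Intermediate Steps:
$q{\left(Y,A \right)} = Y^{2}$ ($q{\left(Y,A \right)} = 0 + Y^{2} = Y^{2}$)
$m{\left(v \right)} = - \frac{112}{6 + v}$
$\frac{1}{m{\left(q{\left(12,-13 \right)} \right)}} = \frac{1}{\left(-112\right) \frac{1}{6 + 12^{2}}} = \frac{1}{\left(-112\right) \frac{1}{6 + 144}} = \frac{1}{\left(-112\right) \frac{1}{150}} = \frac{1}{- \frac{56}{75}} = - \frac{75}{56}$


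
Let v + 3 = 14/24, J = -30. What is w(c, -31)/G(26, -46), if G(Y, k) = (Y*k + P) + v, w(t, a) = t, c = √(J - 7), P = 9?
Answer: -12*I*√37/14273 ≈ -0.0051141*I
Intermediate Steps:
c = I*√37 (c = √(-30 - 7) = √(-37) = I*√37 ≈ 6.0828*I)
v = -29/12 (v = -3 + 14/24 = -3 + 14*(1/24) = -3 + 7/12 = -29/12 ≈ -2.4167)
G(Y, k) = 79/12 + Y*k (G(Y, k) = (Y*k + 9) - 29/12 = (9 + Y*k) - 29/12 = 79/12 + Y*k)
w(c, -31)/G(26, -46) = (I*√37)/(79/12 + 26*(-46)) = (I*√37)/(79/12 - 1196) = (I*√37)/(-14273/12) = (I*√37)*(-12/14273) = -12*I*√37/14273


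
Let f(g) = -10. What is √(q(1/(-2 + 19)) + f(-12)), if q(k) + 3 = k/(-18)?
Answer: I*√135286/102 ≈ 3.606*I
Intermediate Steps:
q(k) = -3 - k/18 (q(k) = -3 + k/(-18) = -3 + k*(-1/18) = -3 - k/18)
√(q(1/(-2 + 19)) + f(-12)) = √((-3 - 1/(18*(-2 + 19))) - 10) = √((-3 - 1/18/17) - 10) = √((-3 - 1/18*1/17) - 10) = √((-3 - 1/306) - 10) = √(-919/306 - 10) = √(-3979/306) = I*√135286/102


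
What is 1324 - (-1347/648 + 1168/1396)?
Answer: 99902045/75384 ≈ 1325.2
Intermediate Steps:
1324 - (-1347/648 + 1168/1396) = 1324 - (-1347*1/648 + 1168*(1/1396)) = 1324 - (-449/216 + 292/349) = 1324 - 1*(-93629/75384) = 1324 + 93629/75384 = 99902045/75384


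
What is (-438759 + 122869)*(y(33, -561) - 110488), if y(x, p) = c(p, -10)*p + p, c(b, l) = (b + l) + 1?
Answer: -65932876690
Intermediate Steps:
c(b, l) = 1 + b + l
y(x, p) = p + p*(-9 + p) (y(x, p) = (1 + p - 10)*p + p = (-9 + p)*p + p = p*(-9 + p) + p = p + p*(-9 + p))
(-438759 + 122869)*(y(33, -561) - 110488) = (-438759 + 122869)*(-561*(-8 - 561) - 110488) = -315890*(-561*(-569) - 110488) = -315890*(319209 - 110488) = -315890*208721 = -65932876690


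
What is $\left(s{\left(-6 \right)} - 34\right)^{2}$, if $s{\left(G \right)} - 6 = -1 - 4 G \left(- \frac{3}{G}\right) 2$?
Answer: $25$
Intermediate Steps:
$s{\left(G \right)} = 29$ ($s{\left(G \right)} = 6 - \left(1 + 4 G \left(- \frac{3}{G}\right) 2\right) = 6 - \left(1 + 4 \left(\left(-3\right) 2\right)\right) = 6 - -23 = 6 + \left(-1 + 24\right) = 6 + 23 = 29$)
$\left(s{\left(-6 \right)} - 34\right)^{2} = \left(29 - 34\right)^{2} = \left(-5\right)^{2} = 25$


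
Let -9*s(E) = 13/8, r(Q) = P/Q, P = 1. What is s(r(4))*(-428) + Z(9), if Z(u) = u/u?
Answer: 1409/18 ≈ 78.278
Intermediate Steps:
Z(u) = 1
r(Q) = 1/Q
s(E) = -13/72 (s(E) = -13/(9*8) = -⅑*13/8 = -13/72)
s(r(4))*(-428) + Z(9) = -13/72*(-428) + 1 = 1391/18 + 1 = 1409/18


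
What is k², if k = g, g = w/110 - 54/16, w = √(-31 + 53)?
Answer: 200507/17600 - 27*√22/440 ≈ 11.105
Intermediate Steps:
w = √22 ≈ 4.6904
g = -27/8 + √22/110 (g = √22/110 - 54/16 = √22*(1/110) - 54*1/16 = √22/110 - 27/8 = -27/8 + √22/110 ≈ -3.3324)
k = -27/8 + √22/110 ≈ -3.3324
k² = (-27/8 + √22/110)²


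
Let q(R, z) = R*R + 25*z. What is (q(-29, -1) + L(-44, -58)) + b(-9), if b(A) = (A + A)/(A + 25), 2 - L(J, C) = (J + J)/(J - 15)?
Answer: 384861/472 ≈ 815.38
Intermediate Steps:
L(J, C) = 2 - 2*J/(-15 + J) (L(J, C) = 2 - (J + J)/(J - 15) = 2 - 2*J/(-15 + J))
b(A) = 2*A/(25 + A) (b(A) = (2*A)/(25 + A) = 2*A/(25 + A))
q(R, z) = R**2 + 25*z
(q(-29, -1) + L(-44, -58)) + b(-9) = (((-29)**2 + 25*(-1)) - 30/(-15 - 44)) + 2*(-9)/(25 - 9) = ((841 - 25) - 30/(-59)) + 2*(-9)/16 = (816 - 30*(-1/59)) + 2*(-9)*(1/16) = (816 + 30/59) - 9/8 = 48174/59 - 9/8 = 384861/472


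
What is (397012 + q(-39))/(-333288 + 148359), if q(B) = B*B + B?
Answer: -398494/184929 ≈ -2.1549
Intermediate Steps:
q(B) = B + B² (q(B) = B² + B = B + B²)
(397012 + q(-39))/(-333288 + 148359) = (397012 - 39*(1 - 39))/(-333288 + 148359) = (397012 - 39*(-38))/(-184929) = (397012 + 1482)*(-1/184929) = 398494*(-1/184929) = -398494/184929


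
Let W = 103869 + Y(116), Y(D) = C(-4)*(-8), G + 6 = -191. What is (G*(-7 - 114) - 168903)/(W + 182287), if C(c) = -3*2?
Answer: -72533/143102 ≈ -0.50686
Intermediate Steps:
C(c) = -6
G = -197 (G = -6 - 191 = -197)
Y(D) = 48 (Y(D) = -6*(-8) = 48)
W = 103917 (W = 103869 + 48 = 103917)
(G*(-7 - 114) - 168903)/(W + 182287) = (-197*(-7 - 114) - 168903)/(103917 + 182287) = (-197*(-121) - 168903)/286204 = (23837 - 168903)*(1/286204) = -145066*1/286204 = -72533/143102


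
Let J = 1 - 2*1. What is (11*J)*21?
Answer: -231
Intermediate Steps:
J = -1 (J = 1 - 2 = -1)
(11*J)*21 = (11*(-1))*21 = -11*21 = -231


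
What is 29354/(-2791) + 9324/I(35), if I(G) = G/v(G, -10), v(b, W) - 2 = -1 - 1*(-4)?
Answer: 3688258/2791 ≈ 1321.5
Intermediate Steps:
v(b, W) = 5 (v(b, W) = 2 + (-1 - 1*(-4)) = 2 + (-1 + 4) = 2 + 3 = 5)
I(G) = G/5
29354/(-2791) + 9324/I(35) = 29354/(-2791) + 9324/(((1/5)*35)) = 29354*(-1/2791) + 9324/7 = -29354/2791 + 9324*(1/7) = -29354/2791 + 1332 = 3688258/2791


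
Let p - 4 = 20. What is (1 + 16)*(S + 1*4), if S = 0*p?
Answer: 68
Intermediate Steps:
p = 24 (p = 4 + 20 = 24)
S = 0 (S = 0*24 = 0)
(1 + 16)*(S + 1*4) = (1 + 16)*(0 + 1*4) = 17*(0 + 4) = 17*4 = 68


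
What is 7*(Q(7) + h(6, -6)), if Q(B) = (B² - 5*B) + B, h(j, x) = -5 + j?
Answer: 154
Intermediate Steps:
Q(B) = B² - 4*B
7*(Q(7) + h(6, -6)) = 7*(7*(-4 + 7) + (-5 + 6)) = 7*(7*3 + 1) = 7*(21 + 1) = 7*22 = 154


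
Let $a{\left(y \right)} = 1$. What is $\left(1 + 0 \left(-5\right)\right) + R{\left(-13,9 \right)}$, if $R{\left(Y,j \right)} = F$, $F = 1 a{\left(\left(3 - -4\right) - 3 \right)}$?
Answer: $2$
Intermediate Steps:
$F = 1$ ($F = 1 \cdot 1 = 1$)
$R{\left(Y,j \right)} = 1$
$\left(1 + 0 \left(-5\right)\right) + R{\left(-13,9 \right)} = \left(1 + 0 \left(-5\right)\right) + 1 = \left(1 + 0\right) + 1 = 1 + 1 = 2$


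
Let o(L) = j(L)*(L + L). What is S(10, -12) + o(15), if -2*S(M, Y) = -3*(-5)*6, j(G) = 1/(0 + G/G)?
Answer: -15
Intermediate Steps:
j(G) = 1 (j(G) = 1/(0 + 1) = 1/1 = 1)
S(M, Y) = -45 (S(M, Y) = -(-3*(-5))*6/2 = -15*6/2 = -½*90 = -45)
o(L) = 2*L (o(L) = 1*(L + L) = 1*(2*L) = 2*L)
S(10, -12) + o(15) = -45 + 2*15 = -45 + 30 = -15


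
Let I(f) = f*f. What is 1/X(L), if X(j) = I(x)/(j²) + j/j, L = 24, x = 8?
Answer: 9/10 ≈ 0.90000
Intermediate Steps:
I(f) = f²
X(j) = 1 + 64/j² (X(j) = 8²/(j²) + j/j = 64/j² + 1 = 1 + 64/j²)
1/X(L) = 1/(1 + 64/24²) = 1/(1 + 64*(1/576)) = 1/(1 + ⅑) = 1/(10/9) = 9/10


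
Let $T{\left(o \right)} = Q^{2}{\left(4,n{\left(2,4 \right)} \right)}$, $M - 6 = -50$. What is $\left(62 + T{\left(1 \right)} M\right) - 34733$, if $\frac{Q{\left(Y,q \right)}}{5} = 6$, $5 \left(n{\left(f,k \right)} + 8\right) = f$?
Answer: $-74271$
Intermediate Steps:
$M = -44$ ($M = 6 - 50 = -44$)
$n{\left(f,k \right)} = -8 + \frac{f}{5}$
$Q{\left(Y,q \right)} = 30$ ($Q{\left(Y,q \right)} = 5 \cdot 6 = 30$)
$T{\left(o \right)} = 900$ ($T{\left(o \right)} = 30^{2} = 900$)
$\left(62 + T{\left(1 \right)} M\right) - 34733 = \left(62 + 900 \left(-44\right)\right) - 34733 = \left(62 - 39600\right) - 34733 = -39538 - 34733 = -74271$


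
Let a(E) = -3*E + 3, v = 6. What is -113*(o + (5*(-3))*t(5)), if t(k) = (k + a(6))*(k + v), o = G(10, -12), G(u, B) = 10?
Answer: -187580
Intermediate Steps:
o = 10
a(E) = 3 - 3*E
t(k) = (-15 + k)*(6 + k) (t(k) = (k + (3 - 3*6))*(k + 6) = (k + (3 - 18))*(6 + k) = (k - 15)*(6 + k) = (-15 + k)*(6 + k))
-113*(o + (5*(-3))*t(5)) = -113*(10 + (5*(-3))*(-90 + 5**2 - 9*5)) = -113*(10 - 15*(-90 + 25 - 45)) = -113*(10 - 15*(-110)) = -113*(10 + 1650) = -113*1660 = -187580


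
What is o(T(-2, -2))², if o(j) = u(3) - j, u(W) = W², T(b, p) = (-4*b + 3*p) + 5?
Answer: 4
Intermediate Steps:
T(b, p) = 5 - 4*b + 3*p
o(j) = 9 - j (o(j) = 3² - j = 9 - j)
o(T(-2, -2))² = (9 - (5 - 4*(-2) + 3*(-2)))² = (9 - (5 + 8 - 6))² = (9 - 1*7)² = (9 - 7)² = 2² = 4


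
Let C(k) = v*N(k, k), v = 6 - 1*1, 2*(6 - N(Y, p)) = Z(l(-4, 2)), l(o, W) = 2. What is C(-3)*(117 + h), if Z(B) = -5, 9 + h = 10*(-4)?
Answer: 2890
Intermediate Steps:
h = -49 (h = -9 + 10*(-4) = -9 - 40 = -49)
N(Y, p) = 17/2 (N(Y, p) = 6 - ½*(-5) = 6 + 5/2 = 17/2)
v = 5 (v = 6 - 1 = 5)
C(k) = 85/2 (C(k) = 5*(17/2) = 85/2)
C(-3)*(117 + h) = 85*(117 - 49)/2 = (85/2)*68 = 2890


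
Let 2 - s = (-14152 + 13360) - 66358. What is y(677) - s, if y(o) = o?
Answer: -66475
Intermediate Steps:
s = 67152 (s = 2 - ((-14152 + 13360) - 66358) = 2 - (-792 - 66358) = 2 - 1*(-67150) = 2 + 67150 = 67152)
y(677) - s = 677 - 1*67152 = 677 - 67152 = -66475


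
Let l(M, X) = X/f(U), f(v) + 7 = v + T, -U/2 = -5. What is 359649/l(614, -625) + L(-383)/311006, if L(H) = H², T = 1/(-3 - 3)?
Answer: -158412571954/97189375 ≈ -1629.9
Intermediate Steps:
T = -⅙ (T = 1/(-6) = -⅙ ≈ -0.16667)
U = 10 (U = -2*(-5) = 10)
f(v) = -43/6 + v (f(v) = -7 + (v - ⅙) = -7 + (-⅙ + v) = -43/6 + v)
l(M, X) = 6*X/17 (l(M, X) = X/(-43/6 + 10) = X/(17/6) = X*(6/17) = 6*X/17)
359649/l(614, -625) + L(-383)/311006 = 359649/(((6/17)*(-625))) + (-383)²/311006 = 359649/(-3750/17) + 146689*(1/311006) = 359649*(-17/3750) + 146689/311006 = -2038011/1250 + 146689/311006 = -158412571954/97189375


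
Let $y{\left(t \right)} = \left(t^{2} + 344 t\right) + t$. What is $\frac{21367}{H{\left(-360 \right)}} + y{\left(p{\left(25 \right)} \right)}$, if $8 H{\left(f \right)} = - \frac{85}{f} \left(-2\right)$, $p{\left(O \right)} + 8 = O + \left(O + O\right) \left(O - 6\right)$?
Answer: $\frac{15414272}{17} \approx 9.0672 \cdot 10^{5}$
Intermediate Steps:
$p{\left(O \right)} = -8 + O + 2 O \left(-6 + O\right)$ ($p{\left(O \right)} = -8 + \left(O + \left(O + O\right) \left(O - 6\right)\right) = -8 + \left(O + 2 O \left(-6 + O\right)\right) = -8 + O + 2 O \left(-6 + O\right)$)
$H{\left(f \right)} = \frac{85}{4 f}$ ($H{\left(f \right)} = \frac{- \frac{85}{f} \left(-2\right)}{8} = \frac{170 \frac{1}{f}}{8} = \frac{85}{4 f}$)
$y{\left(t \right)} = t^{2} + 345 t$
$\frac{21367}{H{\left(-360 \right)}} + y{\left(p{\left(25 \right)} \right)} = \frac{21367}{\frac{85}{4} \frac{1}{-360}} + \left(-8 - 275 + 2 \cdot 25^{2}\right) \left(345 - \left(283 - 1250\right)\right) = \frac{21367}{\frac{85}{4} \left(- \frac{1}{360}\right)} + \left(-8 - 275 + 2 \cdot 625\right) \left(345 - -967\right) = \frac{21367}{- \frac{17}{288}} + \left(-8 - 275 + 1250\right) \left(345 - -967\right) = 21367 \left(- \frac{288}{17}\right) + 967 \left(345 + 967\right) = - \frac{6153696}{17} + 967 \cdot 1312 = - \frac{6153696}{17} + 1268704 = \frac{15414272}{17}$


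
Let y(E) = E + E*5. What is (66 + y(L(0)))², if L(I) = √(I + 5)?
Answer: 4536 + 792*√5 ≈ 6307.0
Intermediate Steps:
L(I) = √(5 + I)
y(E) = 6*E (y(E) = E + 5*E = 6*E)
(66 + y(L(0)))² = (66 + 6*√(5 + 0))² = (66 + 6*√5)²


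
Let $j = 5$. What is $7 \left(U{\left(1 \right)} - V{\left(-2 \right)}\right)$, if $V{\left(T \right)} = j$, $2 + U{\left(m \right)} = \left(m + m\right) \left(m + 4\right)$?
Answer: $21$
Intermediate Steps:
$U{\left(m \right)} = -2 + 2 m \left(4 + m\right)$ ($U{\left(m \right)} = -2 + \left(m + m\right) \left(m + 4\right) = -2 + 2 m \left(4 + m\right)$)
$V{\left(T \right)} = 5$
$7 \left(U{\left(1 \right)} - V{\left(-2 \right)}\right) = 7 \left(\left(-2 + 2 \cdot 1^{2} + 8 \cdot 1\right) - 5\right) = 7 \left(\left(-2 + 2 \cdot 1 + 8\right) - 5\right) = 7 \left(\left(-2 + 2 + 8\right) - 5\right) = 7 \left(8 - 5\right) = 7 \cdot 3 = 21$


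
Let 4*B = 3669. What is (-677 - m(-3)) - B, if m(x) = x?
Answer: -6365/4 ≈ -1591.3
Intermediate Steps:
B = 3669/4 (B = (¼)*3669 = 3669/4 ≈ 917.25)
(-677 - m(-3)) - B = (-677 - 1*(-3)) - 1*3669/4 = (-677 + 3) - 3669/4 = -674 - 3669/4 = -6365/4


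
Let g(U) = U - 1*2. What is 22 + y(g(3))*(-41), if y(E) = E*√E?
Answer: -19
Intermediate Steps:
g(U) = -2 + U (g(U) = U - 2 = -2 + U)
y(E) = E^(3/2)
22 + y(g(3))*(-41) = 22 + (-2 + 3)^(3/2)*(-41) = 22 + 1^(3/2)*(-41) = 22 + 1*(-41) = 22 - 41 = -19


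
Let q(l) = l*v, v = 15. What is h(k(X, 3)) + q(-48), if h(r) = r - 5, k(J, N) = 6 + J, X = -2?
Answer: -721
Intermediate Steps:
q(l) = 15*l (q(l) = l*15 = 15*l)
h(r) = -5 + r
h(k(X, 3)) + q(-48) = (-5 + (6 - 2)) + 15*(-48) = (-5 + 4) - 720 = -1 - 720 = -721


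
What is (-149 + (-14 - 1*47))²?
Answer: 44100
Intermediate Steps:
(-149 + (-14 - 1*47))² = (-149 + (-14 - 47))² = (-149 - 61)² = (-210)² = 44100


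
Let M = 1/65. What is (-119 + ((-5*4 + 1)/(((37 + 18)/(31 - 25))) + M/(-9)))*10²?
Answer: -15582280/1287 ≈ -12107.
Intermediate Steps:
M = 1/65 ≈ 0.015385
(-119 + ((-5*4 + 1)/(((37 + 18)/(31 - 25))) + M/(-9)))*10² = (-119 + ((-5*4 + 1)/(((37 + 18)/(31 - 25))) + (1/65)/(-9)))*10² = (-119 + ((-20 + 1)/((55/6)) + (1/65)*(-⅑)))*100 = (-119 + (-19/(55*(⅙)) - 1/585))*100 = (-119 + (-19/55/6 - 1/585))*100 = (-119 + (-19*6/55 - 1/585))*100 = (-119 + (-114/55 - 1/585))*100 = (-119 - 13349/6435)*100 = -779114/6435*100 = -15582280/1287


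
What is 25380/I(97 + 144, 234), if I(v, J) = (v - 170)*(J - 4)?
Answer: 2538/1633 ≈ 1.5542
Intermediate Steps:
I(v, J) = (-170 + v)*(-4 + J)
25380/I(97 + 144, 234) = 25380/(680 - 170*234 - 4*(97 + 144) + 234*(97 + 144)) = 25380/(680 - 39780 - 4*241 + 234*241) = 25380/(680 - 39780 - 964 + 56394) = 25380/16330 = 25380*(1/16330) = 2538/1633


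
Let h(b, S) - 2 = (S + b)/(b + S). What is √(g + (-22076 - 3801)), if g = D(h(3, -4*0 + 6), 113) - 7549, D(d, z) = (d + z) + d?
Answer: I*√33307 ≈ 182.5*I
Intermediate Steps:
h(b, S) = 3 (h(b, S) = 2 + (S + b)/(b + S) = 2 + (S + b)/(S + b) = 2 + 1 = 3)
D(d, z) = z + 2*d
g = -7430 (g = (113 + 2*3) - 7549 = (113 + 6) - 7549 = 119 - 7549 = -7430)
√(g + (-22076 - 3801)) = √(-7430 + (-22076 - 3801)) = √(-7430 - 25877) = √(-33307) = I*√33307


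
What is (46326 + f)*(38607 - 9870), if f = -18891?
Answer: 788399595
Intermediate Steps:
(46326 + f)*(38607 - 9870) = (46326 - 18891)*(38607 - 9870) = 27435*28737 = 788399595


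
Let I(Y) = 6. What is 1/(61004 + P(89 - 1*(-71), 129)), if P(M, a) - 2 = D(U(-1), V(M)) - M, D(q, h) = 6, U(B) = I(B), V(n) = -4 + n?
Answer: 1/60852 ≈ 1.6433e-5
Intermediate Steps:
U(B) = 6
P(M, a) = 8 - M (P(M, a) = 2 + (6 - M) = 8 - M)
1/(61004 + P(89 - 1*(-71), 129)) = 1/(61004 + (8 - (89 - 1*(-71)))) = 1/(61004 + (8 - (89 + 71))) = 1/(61004 + (8 - 1*160)) = 1/(61004 + (8 - 160)) = 1/(61004 - 152) = 1/60852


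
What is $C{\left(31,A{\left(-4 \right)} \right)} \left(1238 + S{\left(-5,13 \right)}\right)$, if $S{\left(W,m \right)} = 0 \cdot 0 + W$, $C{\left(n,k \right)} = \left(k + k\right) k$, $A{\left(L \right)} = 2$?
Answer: $9864$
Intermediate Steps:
$C{\left(n,k \right)} = 2 k^{2}$ ($C{\left(n,k \right)} = 2 k k = 2 k^{2}$)
$S{\left(W,m \right)} = W$ ($S{\left(W,m \right)} = 0 + W = W$)
$C{\left(31,A{\left(-4 \right)} \right)} \left(1238 + S{\left(-5,13 \right)}\right) = 2 \cdot 2^{2} \left(1238 - 5\right) = 2 \cdot 4 \cdot 1233 = 8 \cdot 1233 = 9864$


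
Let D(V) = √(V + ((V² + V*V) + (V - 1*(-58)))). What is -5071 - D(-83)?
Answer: -5071 - √13670 ≈ -5187.9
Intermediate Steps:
D(V) = √(58 + 2*V + 2*V²) (D(V) = √(V + ((V² + V²) + (V + 58))) = √(V + (2*V² + (58 + V))) = √(V + (58 + V + 2*V²)) = √(58 + 2*V + 2*V²))
-5071 - D(-83) = -5071 - √(58 + 2*(-83) + 2*(-83)²) = -5071 - √(58 - 166 + 2*6889) = -5071 - √(58 - 166 + 13778) = -5071 - √13670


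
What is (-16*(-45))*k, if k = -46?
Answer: -33120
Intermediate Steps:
(-16*(-45))*k = -16*(-45)*(-46) = 720*(-46) = -33120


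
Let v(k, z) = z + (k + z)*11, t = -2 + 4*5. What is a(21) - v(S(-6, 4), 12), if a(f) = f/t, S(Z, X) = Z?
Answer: -461/6 ≈ -76.833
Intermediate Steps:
t = 18 (t = -2 + 20 = 18)
a(f) = f/18
v(k, z) = 11*k + 12*z (v(k, z) = z + (11*k + 11*z) = 11*k + 12*z)
a(21) - v(S(-6, 4), 12) = (1/18)*21 - (11*(-6) + 12*12) = 7/6 - (-66 + 144) = 7/6 - 1*78 = 7/6 - 78 = -461/6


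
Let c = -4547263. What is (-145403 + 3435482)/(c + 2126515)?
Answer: -1096693/806916 ≈ -1.3591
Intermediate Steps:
(-145403 + 3435482)/(c + 2126515) = (-145403 + 3435482)/(-4547263 + 2126515) = 3290079/(-2420748) = 3290079*(-1/2420748) = -1096693/806916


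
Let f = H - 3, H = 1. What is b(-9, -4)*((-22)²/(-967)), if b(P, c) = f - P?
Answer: -3388/967 ≈ -3.5036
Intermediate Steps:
f = -2 (f = 1 - 3 = -2)
b(P, c) = -2 - P
b(-9, -4)*((-22)²/(-967)) = (-2 - 1*(-9))*((-22)²/(-967)) = (-2 + 9)*(484*(-1/967)) = 7*(-484/967) = -3388/967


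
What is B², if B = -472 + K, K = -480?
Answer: 906304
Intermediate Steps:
B = -952 (B = -472 - 480 = -952)
B² = (-952)² = 906304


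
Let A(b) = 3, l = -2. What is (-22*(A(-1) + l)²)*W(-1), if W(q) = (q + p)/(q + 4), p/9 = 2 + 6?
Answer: -1562/3 ≈ -520.67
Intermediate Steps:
p = 72 (p = 9*(2 + 6) = 9*8 = 72)
W(q) = (72 + q)/(4 + q) (W(q) = (q + 72)/(q + 4) = (72 + q)/(4 + q))
(-22*(A(-1) + l)²)*W(-1) = (-22*(3 - 2)²)*((72 - 1)/(4 - 1)) = (-22*1²)*(71/3) = (-22*1)*((⅓)*71) = -22*71/3 = -1562/3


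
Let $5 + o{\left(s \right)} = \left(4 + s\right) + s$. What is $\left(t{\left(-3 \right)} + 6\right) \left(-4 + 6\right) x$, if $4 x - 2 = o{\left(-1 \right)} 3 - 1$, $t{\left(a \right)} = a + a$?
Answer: $0$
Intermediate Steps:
$o{\left(s \right)} = -1 + 2 s$ ($o{\left(s \right)} = -5 + \left(\left(4 + s\right) + s\right) = -5 + \left(4 + 2 s\right) = -1 + 2 s$)
$t{\left(a \right)} = 2 a$
$x = -2$ ($x = \frac{1}{2} + \frac{\left(-1 + 2 \left(-1\right)\right) 3 - 1}{4} = \frac{1}{2} + \frac{\left(-1 - 2\right) 3 - 1}{4} = \frac{1}{2} + \frac{\left(-3\right) 3 - 1}{4} = \frac{1}{2} + \frac{-9 - 1}{4} = \frac{1}{2} + \frac{1}{4} \left(-10\right) = \frac{1}{2} - \frac{5}{2} = -2$)
$\left(t{\left(-3 \right)} + 6\right) \left(-4 + 6\right) x = \left(2 \left(-3\right) + 6\right) \left(-4 + 6\right) \left(-2\right) = \left(-6 + 6\right) 2 \left(-2\right) = 0 \cdot 2 \left(-2\right) = 0 \left(-2\right) = 0$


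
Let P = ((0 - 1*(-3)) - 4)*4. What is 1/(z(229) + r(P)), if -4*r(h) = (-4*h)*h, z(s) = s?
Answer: 1/245 ≈ 0.0040816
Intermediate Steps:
P = -4 (P = ((0 + 3) - 4)*4 = (3 - 4)*4 = -1*4 = -4)
r(h) = h² (r(h) = -(-4*h)*h/4 = -(-1)*h² = h²)
1/(z(229) + r(P)) = 1/(229 + (-4)²) = 1/(229 + 16) = 1/245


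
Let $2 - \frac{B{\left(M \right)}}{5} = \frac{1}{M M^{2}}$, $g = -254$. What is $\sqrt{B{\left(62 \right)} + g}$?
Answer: $\frac{i \sqrt{3605426294}}{3844} \approx 15.62 i$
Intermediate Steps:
$B{\left(M \right)} = 10 - \frac{5}{M^{3}}$ ($B{\left(M \right)} = 10 - 5 \frac{1}{M M^{2}} = 10 - \frac{5}{M^{3}}$)
$\sqrt{B{\left(62 \right)} + g} = \sqrt{\left(10 - \frac{5}{238328}\right) - 254} = \sqrt{\frac{2383275}{238328} - 254} = \sqrt{- \frac{58152037}{238328}} = \frac{i \sqrt{3605426294}}{3844}$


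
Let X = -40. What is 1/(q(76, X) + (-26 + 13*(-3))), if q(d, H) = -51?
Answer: -1/116 ≈ -0.0086207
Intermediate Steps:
1/(q(76, X) + (-26 + 13*(-3))) = 1/(-51 + (-26 + 13*(-3))) = 1/(-51 + (-26 - 39)) = 1/(-51 - 65) = 1/(-116) = -1/116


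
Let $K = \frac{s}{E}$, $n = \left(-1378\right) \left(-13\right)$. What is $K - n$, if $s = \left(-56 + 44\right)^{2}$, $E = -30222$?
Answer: $- \frac{30077614}{1679} \approx -17914.0$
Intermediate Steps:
$s = 144$ ($s = \left(-12\right)^{2} = 144$)
$n = 17914$
$K = - \frac{8}{1679}$ ($K = \frac{144}{-30222} = 144 \left(- \frac{1}{30222}\right) = - \frac{8}{1679} \approx -0.0047647$)
$K - n = - \frac{8}{1679} - 17914 = - \frac{30077614}{1679}$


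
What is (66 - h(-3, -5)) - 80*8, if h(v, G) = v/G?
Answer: -2873/5 ≈ -574.60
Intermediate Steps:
(66 - h(-3, -5)) - 80*8 = (66 - (-3)/(-5)) - 80*8 = (66 - (-3)*(-1)/5) - 640 = (66 - 1*3/5) - 640 = (66 - 3/5) - 640 = 327/5 - 640 = -2873/5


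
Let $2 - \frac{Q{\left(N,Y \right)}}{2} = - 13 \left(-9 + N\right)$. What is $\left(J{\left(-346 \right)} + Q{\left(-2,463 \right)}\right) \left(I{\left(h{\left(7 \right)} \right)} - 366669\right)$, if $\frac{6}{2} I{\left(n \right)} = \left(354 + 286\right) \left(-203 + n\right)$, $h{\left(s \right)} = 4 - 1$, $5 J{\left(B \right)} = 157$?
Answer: $\frac{1538692771}{15} \approx 1.0258 \cdot 10^{8}$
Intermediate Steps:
$J{\left(B \right)} = \frac{157}{5}$ ($J{\left(B \right)} = \frac{1}{5} \cdot 157 = \frac{157}{5}$)
$Q{\left(N,Y \right)} = -230 + 26 N$ ($Q{\left(N,Y \right)} = 4 - 2 \left(- 13 \left(-9 + N\right)\right) = 4 - 2 \left(117 - 13 N\right) = 4 + \left(-234 + 26 N\right) = -230 + 26 N$)
$h{\left(s \right)} = 3$
$I{\left(n \right)} = - \frac{129920}{3} + \frac{640 n}{3}$ ($I{\left(n \right)} = \frac{\left(354 + 286\right) \left(-203 + n\right)}{3} = \frac{640 \left(-203 + n\right)}{3} = \frac{-129920 + 640 n}{3} = - \frac{129920}{3} + \frac{640 n}{3}$)
$\left(J{\left(-346 \right)} + Q{\left(-2,463 \right)}\right) \left(I{\left(h{\left(7 \right)} \right)} - 366669\right) = \left(\frac{157}{5} + \left(-230 + 26 \left(-2\right)\right)\right) \left(\left(- \frac{129920}{3} + \frac{640}{3} \cdot 3\right) - 366669\right) = \left(\frac{157}{5} - 282\right) \left(\left(- \frac{129920}{3} + 640\right) - 366669\right) = \left(\frac{157}{5} - 282\right) \left(- \frac{128000}{3} - 366669\right) = \left(- \frac{1253}{5}\right) \left(- \frac{1228007}{3}\right) = \frac{1538692771}{15}$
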